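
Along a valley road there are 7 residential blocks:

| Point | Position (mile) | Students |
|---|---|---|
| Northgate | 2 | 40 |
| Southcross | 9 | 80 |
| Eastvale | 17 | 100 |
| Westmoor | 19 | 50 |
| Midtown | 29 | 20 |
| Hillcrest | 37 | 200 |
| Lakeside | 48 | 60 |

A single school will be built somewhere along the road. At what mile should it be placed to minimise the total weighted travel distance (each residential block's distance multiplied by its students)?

For a sum of weighted absolute distances on a line, the optimum is the weighted median (not the mean). Total weight W = 550; half-weight = 275.
Sort by position and accumulate weight:
  mile 2 (Northgate, w=40) → cum 40
  mile 9 (Southcross, w=80) → cum 120
  mile 17 (Eastvale, w=100) → cum 220
  mile 19 (Westmoor, w=50) → cum 270
  mile 29 (Midtown, w=20) → cum 290  ≥ 275 → median here
  mile 37 (Hillcrest, w=200) → cum 490
  mile 48 (Lakeside, w=60) → cum 550
Optimal location: mile 29.

x = 29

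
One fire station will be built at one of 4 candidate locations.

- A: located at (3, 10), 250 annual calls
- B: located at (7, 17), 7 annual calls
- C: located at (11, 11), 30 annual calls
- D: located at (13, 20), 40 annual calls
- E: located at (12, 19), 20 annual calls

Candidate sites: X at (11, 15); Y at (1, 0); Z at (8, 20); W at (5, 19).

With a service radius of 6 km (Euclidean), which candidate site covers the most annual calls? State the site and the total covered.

Coverage radius r = 6 km; a point is covered iff (Δx)²+(Δy)² ≤ 6² = 36.
  X (11, 15): covers {B, C, D, E} → 97
  Y (1, 0): covers {none} → 0
  Z (8, 20): covers {B, D, E} → 67
  W (5, 19): covers {B} → 7
Maximum coverage at X: 97 annual calls.

X, covering 97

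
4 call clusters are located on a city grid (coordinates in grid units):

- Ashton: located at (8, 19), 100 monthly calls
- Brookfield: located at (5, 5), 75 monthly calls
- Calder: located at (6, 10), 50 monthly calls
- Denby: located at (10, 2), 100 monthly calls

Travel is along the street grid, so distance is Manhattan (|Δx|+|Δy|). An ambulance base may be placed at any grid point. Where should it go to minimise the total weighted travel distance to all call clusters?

(8, 5)

Manhattan distance separates: Σwᵢ(|x−xᵢ|+|y−yᵢ|) = Σwᵢ|x−xᵢ| + Σwᵢ|y−yᵢ|, so x and y are optimised independently as 1-D weighted medians.
Total weight W = 325; half = 162.5.
x-coordinate, sorted with cumulative weight:
  x=5 (Brookfield, w=75) cum 75
  x=6 (Calder, w=50) cum 125
  x=8 (Ashton, w=100) cum 225  ← median
  x=10 (Denby, w=100) cum 325
⇒ x* = 8
y-coordinate, sorted with cumulative weight:
  y=2 (Denby, w=100) cum 100
  y=5 (Brookfield, w=75) cum 175  ← median
  y=10 (Calder, w=50) cum 225
  y=19 (Ashton, w=100) cum 325
⇒ y* = 5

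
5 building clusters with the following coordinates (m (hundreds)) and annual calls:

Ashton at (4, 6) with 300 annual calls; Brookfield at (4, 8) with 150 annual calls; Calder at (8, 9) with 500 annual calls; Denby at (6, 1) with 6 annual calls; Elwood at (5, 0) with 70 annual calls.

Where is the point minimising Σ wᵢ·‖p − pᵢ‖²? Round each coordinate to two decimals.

The minimiser of Σwᵢ‖p−pᵢ‖² is the weighted centroid p* = (Σwᵢpᵢ)/(Σwᵢ).
Σwᵢ = 1026.
Σwᵢxᵢ = 300·4 + 150·4 + 500·8 + 6·6 + 70·5 = 6186.
Σwᵢyᵢ = 300·6 + 150·8 + 500·9 + 6·1 + 70·0 = 7506.
x* = 6186/1026 = 6.03, y* = 7506/1026 = 7.32.

(6.03, 7.32)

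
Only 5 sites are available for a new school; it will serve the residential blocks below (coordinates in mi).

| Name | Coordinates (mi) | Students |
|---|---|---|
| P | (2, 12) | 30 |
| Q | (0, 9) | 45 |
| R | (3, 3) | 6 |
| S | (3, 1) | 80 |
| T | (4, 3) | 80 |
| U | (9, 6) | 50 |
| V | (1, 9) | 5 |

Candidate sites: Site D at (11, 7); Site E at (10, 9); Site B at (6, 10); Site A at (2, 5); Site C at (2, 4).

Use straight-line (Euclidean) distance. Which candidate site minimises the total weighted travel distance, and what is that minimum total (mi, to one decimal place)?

Total weighted distance at each candidate:
  Site D (11, 7): total = 2473.4
  Site E (10, 9): total = 2494.0
  Site B (6, 10): total = 2070.4
  Site A (2, 5): total = 1355.0
  Site C (2, 4): total = 1312.2
Minimum is at Site C with total 1312.2 mi.

Site C, total 1312.2 mi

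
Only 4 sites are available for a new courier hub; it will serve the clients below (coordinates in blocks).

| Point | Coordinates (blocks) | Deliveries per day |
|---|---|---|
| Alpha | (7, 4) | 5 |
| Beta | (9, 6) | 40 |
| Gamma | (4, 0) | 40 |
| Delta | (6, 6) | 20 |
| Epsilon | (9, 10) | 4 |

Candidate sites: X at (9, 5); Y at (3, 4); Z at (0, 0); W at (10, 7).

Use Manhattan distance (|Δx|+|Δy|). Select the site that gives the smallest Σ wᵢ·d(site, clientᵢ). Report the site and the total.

Total weighted distance at each candidate:
  X (9, 5): total = 555
  Y (3, 4): total = 688
  Z (0, 0): total = 1131
  W (10, 7): total = 746
Minimum is at X with total 555 blocks.

X, total 555 blocks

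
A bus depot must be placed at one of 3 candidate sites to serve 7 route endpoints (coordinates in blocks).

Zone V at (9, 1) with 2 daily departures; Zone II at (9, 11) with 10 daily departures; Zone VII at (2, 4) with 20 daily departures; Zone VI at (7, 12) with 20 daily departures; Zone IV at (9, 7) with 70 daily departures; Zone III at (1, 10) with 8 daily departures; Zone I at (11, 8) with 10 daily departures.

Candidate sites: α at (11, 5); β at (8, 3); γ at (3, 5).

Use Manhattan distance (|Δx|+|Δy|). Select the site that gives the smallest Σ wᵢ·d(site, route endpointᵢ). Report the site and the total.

α, total 942 blocks

Total weighted distance at each candidate:
  α (11, 5): total = 942
  β (8, 3): total = 978
  γ (3, 5): total = 1126
Minimum is at α with total 942 blocks.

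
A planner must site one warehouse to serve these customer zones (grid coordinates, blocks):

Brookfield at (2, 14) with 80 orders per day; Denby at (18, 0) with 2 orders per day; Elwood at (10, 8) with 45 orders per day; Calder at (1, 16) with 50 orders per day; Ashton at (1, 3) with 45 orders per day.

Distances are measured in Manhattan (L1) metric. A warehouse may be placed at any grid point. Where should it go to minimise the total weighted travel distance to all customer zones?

Manhattan distance separates: Σwᵢ(|x−xᵢ|+|y−yᵢ|) = Σwᵢ|x−xᵢ| + Σwᵢ|y−yᵢ|, so x and y are optimised independently as 1-D weighted medians.
Total weight W = 222; half = 111.
x-coordinate, sorted with cumulative weight:
  x=1 (Calder, w=50) cum 50
  x=1 (Ashton, w=45) cum 95
  x=2 (Brookfield, w=80) cum 175  ← median
  x=10 (Elwood, w=45) cum 220
  x=18 (Denby, w=2) cum 222
⇒ x* = 2
y-coordinate, sorted with cumulative weight:
  y=0 (Denby, w=2) cum 2
  y=3 (Ashton, w=45) cum 47
  y=8 (Elwood, w=45) cum 92
  y=14 (Brookfield, w=80) cum 172  ← median
  y=16 (Calder, w=50) cum 222
⇒ y* = 14

(2, 14)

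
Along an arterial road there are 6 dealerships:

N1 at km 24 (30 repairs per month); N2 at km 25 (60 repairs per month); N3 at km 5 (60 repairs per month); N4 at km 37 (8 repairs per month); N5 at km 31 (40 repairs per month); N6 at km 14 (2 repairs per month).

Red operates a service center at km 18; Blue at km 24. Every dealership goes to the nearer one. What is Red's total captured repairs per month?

62

The indifferent point is the midpoint (18+24)/2 = 21; dealerships left of it (closer to Red at 18) go to Red, those right go to Blue.
  N3 at 5 (w=60) → Red
  N6 at 14 (w=2) → Red
  N1 at 24 (w=30) → Blue
  N2 at 25 (w=60) → Blue
  N5 at 31 (w=40) → Blue
  N4 at 37 (w=8) → Blue
Red captures 62; Blue captures 138.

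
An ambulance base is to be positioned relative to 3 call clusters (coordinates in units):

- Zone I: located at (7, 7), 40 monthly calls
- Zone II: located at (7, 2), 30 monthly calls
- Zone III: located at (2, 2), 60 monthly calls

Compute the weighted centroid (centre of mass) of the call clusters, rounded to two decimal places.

The minimiser of Σwᵢ‖p−pᵢ‖² is the weighted centroid p* = (Σwᵢpᵢ)/(Σwᵢ).
Σwᵢ = 130.
Σwᵢxᵢ = 40·7 + 30·7 + 60·2 = 610.
Σwᵢyᵢ = 40·7 + 30·2 + 60·2 = 460.
x* = 610/130 = 4.69, y* = 460/130 = 3.54.

(4.69, 3.54)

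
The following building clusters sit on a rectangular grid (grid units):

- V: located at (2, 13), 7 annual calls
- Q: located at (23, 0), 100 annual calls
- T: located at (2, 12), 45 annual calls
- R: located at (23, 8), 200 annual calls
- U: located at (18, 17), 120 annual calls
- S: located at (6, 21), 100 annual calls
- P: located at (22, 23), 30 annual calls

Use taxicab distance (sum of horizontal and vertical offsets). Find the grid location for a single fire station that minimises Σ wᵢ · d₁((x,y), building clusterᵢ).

(22, 12)

Manhattan distance separates: Σwᵢ(|x−xᵢ|+|y−yᵢ|) = Σwᵢ|x−xᵢ| + Σwᵢ|y−yᵢ|, so x and y are optimised independently as 1-D weighted medians.
Total weight W = 602; half = 301.
x-coordinate, sorted with cumulative weight:
  x=2 (V, w=7) cum 7
  x=2 (T, w=45) cum 52
  x=6 (S, w=100) cum 152
  x=18 (U, w=120) cum 272
  x=22 (P, w=30) cum 302  ← median
  x=23 (Q, w=100) cum 402
  x=23 (R, w=200) cum 602
⇒ x* = 22
y-coordinate, sorted with cumulative weight:
  y=0 (Q, w=100) cum 100
  y=8 (R, w=200) cum 300
  y=12 (T, w=45) cum 345  ← median
  y=13 (V, w=7) cum 352
  y=17 (U, w=120) cum 472
  y=21 (S, w=100) cum 572
  y=23 (P, w=30) cum 602
⇒ y* = 12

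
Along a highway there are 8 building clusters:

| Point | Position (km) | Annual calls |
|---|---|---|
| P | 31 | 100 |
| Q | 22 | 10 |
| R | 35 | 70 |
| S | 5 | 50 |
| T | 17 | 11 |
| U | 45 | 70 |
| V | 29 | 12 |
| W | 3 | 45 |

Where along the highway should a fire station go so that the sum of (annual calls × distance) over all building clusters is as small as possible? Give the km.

x = 31

For a sum of weighted absolute distances on a line, the optimum is the weighted median (not the mean). Total weight W = 368; half-weight = 184.
Sort by position and accumulate weight:
  km 3 (W, w=45) → cum 45
  km 5 (S, w=50) → cum 95
  km 17 (T, w=11) → cum 106
  km 22 (Q, w=10) → cum 116
  km 29 (V, w=12) → cum 128
  km 31 (P, w=100) → cum 228  ≥ 184 → median here
  km 35 (R, w=70) → cum 298
  km 45 (U, w=70) → cum 368
Optimal location: km 31.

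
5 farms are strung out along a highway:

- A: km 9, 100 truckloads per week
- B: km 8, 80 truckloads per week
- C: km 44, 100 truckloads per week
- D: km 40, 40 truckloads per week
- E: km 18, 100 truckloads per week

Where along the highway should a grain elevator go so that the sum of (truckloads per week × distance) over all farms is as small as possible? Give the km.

For a sum of weighted absolute distances on a line, the optimum is the weighted median (not the mean). Total weight W = 420; half-weight = 210.
Sort by position and accumulate weight:
  km 8 (B, w=80) → cum 80
  km 9 (A, w=100) → cum 180
  km 18 (E, w=100) → cum 280  ≥ 210 → median here
  km 40 (D, w=40) → cum 320
  km 44 (C, w=100) → cum 420
Optimal location: km 18.

x = 18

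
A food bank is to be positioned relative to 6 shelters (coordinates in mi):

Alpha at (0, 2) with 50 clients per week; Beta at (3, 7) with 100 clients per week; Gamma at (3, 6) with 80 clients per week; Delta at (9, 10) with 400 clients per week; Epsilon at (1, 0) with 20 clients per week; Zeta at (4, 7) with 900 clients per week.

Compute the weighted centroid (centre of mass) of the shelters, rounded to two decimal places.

(5.01, 7.47)

The minimiser of Σwᵢ‖p−pᵢ‖² is the weighted centroid p* = (Σwᵢpᵢ)/(Σwᵢ).
Σwᵢ = 1550.
Σwᵢxᵢ = 50·0 + 100·3 + 80·3 + 400·9 + 20·1 + 900·4 = 7760.
Σwᵢyᵢ = 50·2 + 100·7 + 80·6 + 400·10 + 20·0 + 900·7 = 11580.
x* = 7760/1550 = 5.01, y* = 11580/1550 = 7.47.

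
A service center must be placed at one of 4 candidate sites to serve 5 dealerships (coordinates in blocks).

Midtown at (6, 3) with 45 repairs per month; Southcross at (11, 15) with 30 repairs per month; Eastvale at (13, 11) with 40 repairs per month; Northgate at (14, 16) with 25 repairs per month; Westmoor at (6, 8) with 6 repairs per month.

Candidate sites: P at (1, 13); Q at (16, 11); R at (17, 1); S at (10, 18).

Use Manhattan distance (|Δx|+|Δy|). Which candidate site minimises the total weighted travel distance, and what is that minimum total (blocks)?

Q, total 1453 blocks

Total weighted distance at each candidate:
  P (1, 13): total = 2055
  Q (16, 11): total = 1453
  R (17, 1): total = 2303
  S (10, 18): total = 1609
Minimum is at Q with total 1453 blocks.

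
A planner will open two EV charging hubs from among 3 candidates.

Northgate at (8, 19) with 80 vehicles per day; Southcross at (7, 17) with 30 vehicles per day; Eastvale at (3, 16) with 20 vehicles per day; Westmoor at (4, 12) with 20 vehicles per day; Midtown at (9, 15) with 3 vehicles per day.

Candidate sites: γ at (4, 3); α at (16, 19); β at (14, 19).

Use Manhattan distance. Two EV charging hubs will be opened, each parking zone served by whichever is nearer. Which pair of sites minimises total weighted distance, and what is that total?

{γ, β}, total 1237

Evaluate every pair (each demand assigned to the nearer of the two):
  {γ, β}: total = 1237
  {α, β}: total = 1397
  {γ, α}: total = 1463
Best pair: {γ, β} with total 1237.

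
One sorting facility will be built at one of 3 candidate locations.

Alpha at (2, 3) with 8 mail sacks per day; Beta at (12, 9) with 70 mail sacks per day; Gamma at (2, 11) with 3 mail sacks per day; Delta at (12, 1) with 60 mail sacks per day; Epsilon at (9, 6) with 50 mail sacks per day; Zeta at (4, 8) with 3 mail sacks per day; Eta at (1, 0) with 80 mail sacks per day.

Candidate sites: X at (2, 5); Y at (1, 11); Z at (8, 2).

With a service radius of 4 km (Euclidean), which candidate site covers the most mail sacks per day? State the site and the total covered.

Coverage radius r = 4 km; a point is covered iff (Δx)²+(Δy)² ≤ 4² = 16.
  X (2, 5): covers {Alpha, Zeta} → 11
  Y (1, 11): covers {Gamma} → 3
  Z (8, 2): covers {none} → 0
Maximum coverage at X: 11 mail sacks per day.

X, covering 11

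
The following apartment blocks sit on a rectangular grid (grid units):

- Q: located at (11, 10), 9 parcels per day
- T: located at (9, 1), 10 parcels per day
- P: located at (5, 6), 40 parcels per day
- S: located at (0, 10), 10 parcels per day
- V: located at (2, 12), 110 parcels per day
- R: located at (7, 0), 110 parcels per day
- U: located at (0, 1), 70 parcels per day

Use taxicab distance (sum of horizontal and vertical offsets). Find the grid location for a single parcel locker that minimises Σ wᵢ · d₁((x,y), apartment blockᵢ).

(2, 1)

Manhattan distance separates: Σwᵢ(|x−xᵢ|+|y−yᵢ|) = Σwᵢ|x−xᵢ| + Σwᵢ|y−yᵢ|, so x and y are optimised independently as 1-D weighted medians.
Total weight W = 359; half = 179.5.
x-coordinate, sorted with cumulative weight:
  x=0 (S, w=10) cum 10
  x=0 (U, w=70) cum 80
  x=2 (V, w=110) cum 190  ← median
  x=5 (P, w=40) cum 230
  x=7 (R, w=110) cum 340
  x=9 (T, w=10) cum 350
  x=11 (Q, w=9) cum 359
⇒ x* = 2
y-coordinate, sorted with cumulative weight:
  y=0 (R, w=110) cum 110
  y=1 (T, w=10) cum 120
  y=1 (U, w=70) cum 190  ← median
  y=6 (P, w=40) cum 230
  y=10 (Q, w=9) cum 239
  y=10 (S, w=10) cum 249
  y=12 (V, w=110) cum 359
⇒ y* = 1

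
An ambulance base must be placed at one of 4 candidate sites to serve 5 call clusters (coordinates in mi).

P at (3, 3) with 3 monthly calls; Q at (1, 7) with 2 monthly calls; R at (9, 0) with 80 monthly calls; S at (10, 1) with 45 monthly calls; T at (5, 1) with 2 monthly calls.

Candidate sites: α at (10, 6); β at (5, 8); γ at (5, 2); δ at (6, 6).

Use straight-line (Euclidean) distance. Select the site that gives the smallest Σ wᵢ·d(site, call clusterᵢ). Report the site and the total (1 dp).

γ, total 608.7 mi

Total weighted distance at each candidate:
  α (10, 6): total = 766.7
  β (5, 8): total = 1141.0
  γ (5, 2): total = 608.7
  δ (6, 6): total = 857.9
Minimum is at γ with total 608.7 mi.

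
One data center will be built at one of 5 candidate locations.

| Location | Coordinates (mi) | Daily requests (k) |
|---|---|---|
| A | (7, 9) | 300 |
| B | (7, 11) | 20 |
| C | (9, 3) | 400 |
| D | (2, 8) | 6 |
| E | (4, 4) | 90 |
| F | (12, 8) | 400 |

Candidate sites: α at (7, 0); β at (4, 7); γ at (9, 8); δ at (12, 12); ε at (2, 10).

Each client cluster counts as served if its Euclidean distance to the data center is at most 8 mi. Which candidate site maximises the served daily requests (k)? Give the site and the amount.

γ, covering 1216

Coverage radius r = 8 mi; a point is covered iff (Δx)²+(Δy)² ≤ 8² = 64.
  α (7, 0): covers {C, E} → 490
  β (4, 7): covers {A, B, C, D, E} → 816
  γ (9, 8): covers {A, B, C, D, E, F} → 1216
  δ (12, 12): covers {A, B, F} → 720
  ε (2, 10): covers {A, B, D, E} → 416
Maximum coverage at γ: 1216 daily requests (k).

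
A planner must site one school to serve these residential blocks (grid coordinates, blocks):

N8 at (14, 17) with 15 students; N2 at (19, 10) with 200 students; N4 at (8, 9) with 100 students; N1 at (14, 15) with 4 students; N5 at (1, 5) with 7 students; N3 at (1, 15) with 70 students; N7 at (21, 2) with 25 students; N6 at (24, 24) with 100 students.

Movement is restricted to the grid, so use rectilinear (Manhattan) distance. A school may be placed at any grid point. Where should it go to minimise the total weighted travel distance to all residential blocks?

Manhattan distance separates: Σwᵢ(|x−xᵢ|+|y−yᵢ|) = Σwᵢ|x−xᵢ| + Σwᵢ|y−yᵢ|, so x and y are optimised independently as 1-D weighted medians.
Total weight W = 521; half = 260.5.
x-coordinate, sorted with cumulative weight:
  x=1 (N5, w=7) cum 7
  x=1 (N3, w=70) cum 77
  x=8 (N4, w=100) cum 177
  x=14 (N8, w=15) cum 192
  x=14 (N1, w=4) cum 196
  x=19 (N2, w=200) cum 396  ← median
  x=21 (N7, w=25) cum 421
  x=24 (N6, w=100) cum 521
⇒ x* = 19
y-coordinate, sorted with cumulative weight:
  y=2 (N7, w=25) cum 25
  y=5 (N5, w=7) cum 32
  y=9 (N4, w=100) cum 132
  y=10 (N2, w=200) cum 332  ← median
  y=15 (N1, w=4) cum 336
  y=15 (N3, w=70) cum 406
  y=17 (N8, w=15) cum 421
  y=24 (N6, w=100) cum 521
⇒ y* = 10

(19, 10)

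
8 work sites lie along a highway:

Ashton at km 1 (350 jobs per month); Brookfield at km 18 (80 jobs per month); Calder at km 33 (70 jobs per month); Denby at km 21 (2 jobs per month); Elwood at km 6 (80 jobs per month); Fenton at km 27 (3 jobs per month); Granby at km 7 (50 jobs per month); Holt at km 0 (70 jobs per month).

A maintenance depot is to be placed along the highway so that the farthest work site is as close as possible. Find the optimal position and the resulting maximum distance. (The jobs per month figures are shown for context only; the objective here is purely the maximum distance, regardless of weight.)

The 1-center on a line is the midpoint of the two extreme points: leftmost at 0, rightmost at 33.
Optimal location = (0 + 33)/2 = 16.5; maximum distance = (33 − 0)/2 = 16.5.

location 16.5, max distance 16.5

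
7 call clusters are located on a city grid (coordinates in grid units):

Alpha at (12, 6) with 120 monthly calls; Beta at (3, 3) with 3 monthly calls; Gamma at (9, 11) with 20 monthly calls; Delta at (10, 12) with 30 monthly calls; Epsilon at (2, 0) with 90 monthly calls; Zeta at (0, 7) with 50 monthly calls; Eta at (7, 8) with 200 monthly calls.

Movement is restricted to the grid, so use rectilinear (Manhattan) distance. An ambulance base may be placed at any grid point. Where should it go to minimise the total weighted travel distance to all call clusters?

(7, 7)

Manhattan distance separates: Σwᵢ(|x−xᵢ|+|y−yᵢ|) = Σwᵢ|x−xᵢ| + Σwᵢ|y−yᵢ|, so x and y are optimised independently as 1-D weighted medians.
Total weight W = 513; half = 256.5.
x-coordinate, sorted with cumulative weight:
  x=0 (Zeta, w=50) cum 50
  x=2 (Epsilon, w=90) cum 140
  x=3 (Beta, w=3) cum 143
  x=7 (Eta, w=200) cum 343  ← median
  x=9 (Gamma, w=20) cum 363
  x=10 (Delta, w=30) cum 393
  x=12 (Alpha, w=120) cum 513
⇒ x* = 7
y-coordinate, sorted with cumulative weight:
  y=0 (Epsilon, w=90) cum 90
  y=3 (Beta, w=3) cum 93
  y=6 (Alpha, w=120) cum 213
  y=7 (Zeta, w=50) cum 263  ← median
  y=8 (Eta, w=200) cum 463
  y=11 (Gamma, w=20) cum 483
  y=12 (Delta, w=30) cum 513
⇒ y* = 7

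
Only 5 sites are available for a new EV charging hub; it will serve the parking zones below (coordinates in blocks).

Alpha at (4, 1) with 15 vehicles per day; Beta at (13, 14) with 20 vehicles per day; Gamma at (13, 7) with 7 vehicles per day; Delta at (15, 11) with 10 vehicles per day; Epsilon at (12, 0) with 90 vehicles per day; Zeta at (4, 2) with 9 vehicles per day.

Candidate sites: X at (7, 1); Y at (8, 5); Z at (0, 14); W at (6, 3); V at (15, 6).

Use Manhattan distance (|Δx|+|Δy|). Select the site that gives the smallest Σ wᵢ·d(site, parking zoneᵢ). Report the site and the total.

X, total 1265 blocks

Total weighted distance at each candidate:
  X (7, 1): total = 1265
  Y (8, 5): total = 1452
  Z (0, 14): total = 3319
  W (6, 3): total = 1504
  V (15, 6): total = 1456
Minimum is at X with total 1265 blocks.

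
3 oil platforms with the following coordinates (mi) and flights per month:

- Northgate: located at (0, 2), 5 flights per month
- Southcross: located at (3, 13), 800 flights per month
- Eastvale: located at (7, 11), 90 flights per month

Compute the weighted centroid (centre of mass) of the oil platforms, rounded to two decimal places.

(3.39, 12.74)

The minimiser of Σwᵢ‖p−pᵢ‖² is the weighted centroid p* = (Σwᵢpᵢ)/(Σwᵢ).
Σwᵢ = 895.
Σwᵢxᵢ = 5·0 + 800·3 + 90·7 = 3030.
Σwᵢyᵢ = 5·2 + 800·13 + 90·11 = 11400.
x* = 3030/895 = 3.39, y* = 11400/895 = 12.74.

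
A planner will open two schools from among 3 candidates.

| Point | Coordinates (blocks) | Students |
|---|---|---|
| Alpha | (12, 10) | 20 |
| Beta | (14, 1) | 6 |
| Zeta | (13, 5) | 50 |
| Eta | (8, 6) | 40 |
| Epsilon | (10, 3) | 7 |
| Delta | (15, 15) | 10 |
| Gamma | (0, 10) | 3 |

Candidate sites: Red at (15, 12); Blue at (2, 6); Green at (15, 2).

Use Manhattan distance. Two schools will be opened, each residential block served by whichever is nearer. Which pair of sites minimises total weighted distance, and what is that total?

{Blue, Green}, total 912

Evaluate every pair (each demand assigned to the nearer of the two):
  {Blue, Green}: total = 912
  {Red, Green}: total = 925
  {Red, Blue}: total = 987
Best pair: {Blue, Green} with total 912.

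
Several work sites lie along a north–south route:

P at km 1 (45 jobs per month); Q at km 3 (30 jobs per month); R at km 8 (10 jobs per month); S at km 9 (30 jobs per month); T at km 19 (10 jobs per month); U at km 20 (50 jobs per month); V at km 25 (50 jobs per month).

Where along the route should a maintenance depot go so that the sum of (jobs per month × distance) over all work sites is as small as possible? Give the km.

x = 9

For a sum of weighted absolute distances on a line, the optimum is the weighted median (not the mean). Total weight W = 225; half-weight = 112.5.
Sort by position and accumulate weight:
  km 1 (P, w=45) → cum 45
  km 3 (Q, w=30) → cum 75
  km 8 (R, w=10) → cum 85
  km 9 (S, w=30) → cum 115  ≥ 112.5 → median here
  km 19 (T, w=10) → cum 125
  km 20 (U, w=50) → cum 175
  km 25 (V, w=50) → cum 225
Optimal location: km 9.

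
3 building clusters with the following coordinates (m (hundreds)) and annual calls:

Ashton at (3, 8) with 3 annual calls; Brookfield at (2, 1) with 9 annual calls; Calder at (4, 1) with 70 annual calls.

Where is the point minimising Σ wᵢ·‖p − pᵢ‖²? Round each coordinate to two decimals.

(3.74, 1.26)

The minimiser of Σwᵢ‖p−pᵢ‖² is the weighted centroid p* = (Σwᵢpᵢ)/(Σwᵢ).
Σwᵢ = 82.
Σwᵢxᵢ = 3·3 + 9·2 + 70·4 = 307.
Σwᵢyᵢ = 3·8 + 9·1 + 70·1 = 103.
x* = 307/82 = 3.74, y* = 103/82 = 1.26.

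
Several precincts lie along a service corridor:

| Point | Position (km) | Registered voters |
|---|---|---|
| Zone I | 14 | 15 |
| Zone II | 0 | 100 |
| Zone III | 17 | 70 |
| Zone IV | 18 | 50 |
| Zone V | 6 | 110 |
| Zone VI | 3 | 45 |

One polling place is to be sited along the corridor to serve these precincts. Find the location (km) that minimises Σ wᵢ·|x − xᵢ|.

x = 6

For a sum of weighted absolute distances on a line, the optimum is the weighted median (not the mean). Total weight W = 390; half-weight = 195.
Sort by position and accumulate weight:
  km 0 (Zone II, w=100) → cum 100
  km 3 (Zone VI, w=45) → cum 145
  km 6 (Zone V, w=110) → cum 255  ≥ 195 → median here
  km 14 (Zone I, w=15) → cum 270
  km 17 (Zone III, w=70) → cum 340
  km 18 (Zone IV, w=50) → cum 390
Optimal location: km 6.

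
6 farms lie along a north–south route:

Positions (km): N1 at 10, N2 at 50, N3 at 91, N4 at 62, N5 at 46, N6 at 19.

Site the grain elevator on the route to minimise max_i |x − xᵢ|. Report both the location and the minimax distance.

location 50.5, max distance 40.5

The 1-center on a line is the midpoint of the two extreme points: leftmost at 10, rightmost at 91.
Optimal location = (10 + 91)/2 = 50.5; maximum distance = (91 − 10)/2 = 40.5.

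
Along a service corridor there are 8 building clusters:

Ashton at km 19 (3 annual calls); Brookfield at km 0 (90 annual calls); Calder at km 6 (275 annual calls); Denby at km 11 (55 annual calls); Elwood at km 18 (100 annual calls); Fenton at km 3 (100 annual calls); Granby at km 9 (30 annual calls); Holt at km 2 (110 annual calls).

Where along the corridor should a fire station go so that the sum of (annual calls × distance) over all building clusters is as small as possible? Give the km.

x = 6

For a sum of weighted absolute distances on a line, the optimum is the weighted median (not the mean). Total weight W = 763; half-weight = 381.5.
Sort by position and accumulate weight:
  km 0 (Brookfield, w=90) → cum 90
  km 2 (Holt, w=110) → cum 200
  km 3 (Fenton, w=100) → cum 300
  km 6 (Calder, w=275) → cum 575  ≥ 381.5 → median here
  km 9 (Granby, w=30) → cum 605
  km 11 (Denby, w=55) → cum 660
  km 18 (Elwood, w=100) → cum 760
  km 19 (Ashton, w=3) → cum 763
Optimal location: km 6.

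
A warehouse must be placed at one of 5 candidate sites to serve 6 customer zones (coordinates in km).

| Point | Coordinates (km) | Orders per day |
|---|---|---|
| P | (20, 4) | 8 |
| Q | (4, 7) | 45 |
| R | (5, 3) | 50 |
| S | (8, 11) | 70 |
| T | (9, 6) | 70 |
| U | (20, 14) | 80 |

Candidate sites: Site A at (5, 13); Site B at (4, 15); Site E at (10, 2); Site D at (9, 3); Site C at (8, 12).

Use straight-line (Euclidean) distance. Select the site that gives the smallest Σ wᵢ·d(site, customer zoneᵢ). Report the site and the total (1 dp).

Site C, total 2346.9 km

Total weighted distance at each candidate:
  Site A (5, 13): total = 2933.1
  Site B (4, 15): total = 3516.6
  Site E (10, 2): total = 2871.6
  Site D (9, 3): total = 2595.4
  Site C (8, 12): total = 2346.9
Minimum is at Site C with total 2346.9 km.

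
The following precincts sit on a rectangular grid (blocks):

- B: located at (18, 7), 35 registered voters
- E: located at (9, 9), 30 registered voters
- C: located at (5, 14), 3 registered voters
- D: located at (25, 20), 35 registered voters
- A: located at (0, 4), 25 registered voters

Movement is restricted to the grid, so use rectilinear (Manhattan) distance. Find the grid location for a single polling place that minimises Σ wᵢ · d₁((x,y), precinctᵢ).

(18, 9)

Manhattan distance separates: Σwᵢ(|x−xᵢ|+|y−yᵢ|) = Σwᵢ|x−xᵢ| + Σwᵢ|y−yᵢ|, so x and y are optimised independently as 1-D weighted medians.
Total weight W = 128; half = 64.
x-coordinate, sorted with cumulative weight:
  x=0 (A, w=25) cum 25
  x=5 (C, w=3) cum 28
  x=9 (E, w=30) cum 58
  x=18 (B, w=35) cum 93  ← median
  x=25 (D, w=35) cum 128
⇒ x* = 18
y-coordinate, sorted with cumulative weight:
  y=4 (A, w=25) cum 25
  y=7 (B, w=35) cum 60
  y=9 (E, w=30) cum 90  ← median
  y=14 (C, w=3) cum 93
  y=20 (D, w=35) cum 128
⇒ y* = 9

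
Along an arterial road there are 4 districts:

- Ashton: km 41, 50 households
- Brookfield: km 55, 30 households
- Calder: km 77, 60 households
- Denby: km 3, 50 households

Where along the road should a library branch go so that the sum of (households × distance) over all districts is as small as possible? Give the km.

x = 41

For a sum of weighted absolute distances on a line, the optimum is the weighted median (not the mean). Total weight W = 190; half-weight = 95.
Sort by position and accumulate weight:
  km 3 (Denby, w=50) → cum 50
  km 41 (Ashton, w=50) → cum 100  ≥ 95 → median here
  km 55 (Brookfield, w=30) → cum 130
  km 77 (Calder, w=60) → cum 190
Optimal location: km 41.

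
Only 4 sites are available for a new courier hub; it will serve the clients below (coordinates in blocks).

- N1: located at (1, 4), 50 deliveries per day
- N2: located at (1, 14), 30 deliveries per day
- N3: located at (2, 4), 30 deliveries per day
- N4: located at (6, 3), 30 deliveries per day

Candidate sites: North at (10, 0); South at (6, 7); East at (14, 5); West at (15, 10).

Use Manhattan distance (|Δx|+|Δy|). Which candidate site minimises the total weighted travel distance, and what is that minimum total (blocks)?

Total weighted distance at each candidate:
  North (10, 0): total = 1910
  South (6, 7): total = 1090
  East (14, 5): total = 2050
  West (15, 10): total = 2590
Minimum is at South with total 1090 blocks.

South, total 1090 blocks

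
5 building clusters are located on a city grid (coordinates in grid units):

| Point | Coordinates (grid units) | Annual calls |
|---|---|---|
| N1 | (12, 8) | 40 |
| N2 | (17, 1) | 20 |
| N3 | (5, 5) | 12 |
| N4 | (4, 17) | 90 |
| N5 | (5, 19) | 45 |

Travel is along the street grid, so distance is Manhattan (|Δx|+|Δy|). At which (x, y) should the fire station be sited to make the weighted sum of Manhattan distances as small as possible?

(5, 17)

Manhattan distance separates: Σwᵢ(|x−xᵢ|+|y−yᵢ|) = Σwᵢ|x−xᵢ| + Σwᵢ|y−yᵢ|, so x and y are optimised independently as 1-D weighted medians.
Total weight W = 207; half = 103.5.
x-coordinate, sorted with cumulative weight:
  x=4 (N4, w=90) cum 90
  x=5 (N3, w=12) cum 102
  x=5 (N5, w=45) cum 147  ← median
  x=12 (N1, w=40) cum 187
  x=17 (N2, w=20) cum 207
⇒ x* = 5
y-coordinate, sorted with cumulative weight:
  y=1 (N2, w=20) cum 20
  y=5 (N3, w=12) cum 32
  y=8 (N1, w=40) cum 72
  y=17 (N4, w=90) cum 162  ← median
  y=19 (N5, w=45) cum 207
⇒ y* = 17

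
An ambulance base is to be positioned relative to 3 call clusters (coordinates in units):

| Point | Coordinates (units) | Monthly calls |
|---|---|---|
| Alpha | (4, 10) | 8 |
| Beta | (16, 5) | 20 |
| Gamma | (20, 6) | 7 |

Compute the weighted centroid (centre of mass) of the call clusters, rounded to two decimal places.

The minimiser of Σwᵢ‖p−pᵢ‖² is the weighted centroid p* = (Σwᵢpᵢ)/(Σwᵢ).
Σwᵢ = 35.
Σwᵢxᵢ = 8·4 + 20·16 + 7·20 = 492.
Σwᵢyᵢ = 8·10 + 20·5 + 7·6 = 222.
x* = 492/35 = 14.06, y* = 222/35 = 6.34.

(14.06, 6.34)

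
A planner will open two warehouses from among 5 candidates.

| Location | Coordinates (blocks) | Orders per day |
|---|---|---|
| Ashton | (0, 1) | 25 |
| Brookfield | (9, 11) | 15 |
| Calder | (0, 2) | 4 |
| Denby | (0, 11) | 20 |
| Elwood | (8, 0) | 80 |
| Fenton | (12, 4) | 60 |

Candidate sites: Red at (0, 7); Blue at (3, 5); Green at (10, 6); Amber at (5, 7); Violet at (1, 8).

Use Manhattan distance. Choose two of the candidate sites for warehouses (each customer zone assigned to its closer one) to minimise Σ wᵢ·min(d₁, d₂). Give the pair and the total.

{Red, Green}, total 1220

Evaluate every pair (each demand assigned to the nearer of the two):
  {Red, Green}: total = 1220
  {Green, Violet}: total = 1278
  {Blue, Green}: total = 1349
  {Green, Amber}: total = 1465
  {Red, Amber}: total = 1770
  {Amber, Violet}: total = 1828
  {Red, Blue}: total = 1830
  {Blue, Violet}: total = 1844
  {Blue, Amber}: total = 1899
  {Red, Violet}: total = 2515
Best pair: {Red, Green} with total 1220.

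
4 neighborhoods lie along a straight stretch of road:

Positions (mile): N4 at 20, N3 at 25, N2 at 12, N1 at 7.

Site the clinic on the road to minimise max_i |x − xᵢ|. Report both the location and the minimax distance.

The 1-center on a line is the midpoint of the two extreme points: leftmost at 7, rightmost at 25.
Optimal location = (7 + 25)/2 = 16; maximum distance = (25 − 7)/2 = 9.

location 16, max distance 9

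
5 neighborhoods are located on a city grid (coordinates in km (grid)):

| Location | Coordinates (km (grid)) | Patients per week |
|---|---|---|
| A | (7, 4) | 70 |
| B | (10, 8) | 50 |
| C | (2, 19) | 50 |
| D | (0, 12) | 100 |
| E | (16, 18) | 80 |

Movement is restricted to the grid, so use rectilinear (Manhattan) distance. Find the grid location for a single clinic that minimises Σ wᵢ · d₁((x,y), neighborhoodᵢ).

(7, 12)

Manhattan distance separates: Σwᵢ(|x−xᵢ|+|y−yᵢ|) = Σwᵢ|x−xᵢ| + Σwᵢ|y−yᵢ|, so x and y are optimised independently as 1-D weighted medians.
Total weight W = 350; half = 175.
x-coordinate, sorted with cumulative weight:
  x=0 (D, w=100) cum 100
  x=2 (C, w=50) cum 150
  x=7 (A, w=70) cum 220  ← median
  x=10 (B, w=50) cum 270
  x=16 (E, w=80) cum 350
⇒ x* = 7
y-coordinate, sorted with cumulative weight:
  y=4 (A, w=70) cum 70
  y=8 (B, w=50) cum 120
  y=12 (D, w=100) cum 220  ← median
  y=18 (E, w=80) cum 300
  y=19 (C, w=50) cum 350
⇒ y* = 12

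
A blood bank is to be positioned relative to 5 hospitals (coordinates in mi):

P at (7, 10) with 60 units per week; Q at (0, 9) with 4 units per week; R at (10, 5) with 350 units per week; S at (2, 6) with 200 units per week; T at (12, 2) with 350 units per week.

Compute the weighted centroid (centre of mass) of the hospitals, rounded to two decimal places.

The minimiser of Σwᵢ‖p−pᵢ‖² is the weighted centroid p* = (Σwᵢpᵢ)/(Σwᵢ).
Σwᵢ = 964.
Σwᵢxᵢ = 60·7 + 4·0 + 350·10 + 200·2 + 350·12 = 8520.
Σwᵢyᵢ = 60·10 + 4·9 + 350·5 + 200·6 + 350·2 = 4286.
x* = 8520/964 = 8.84, y* = 4286/964 = 4.45.

(8.84, 4.45)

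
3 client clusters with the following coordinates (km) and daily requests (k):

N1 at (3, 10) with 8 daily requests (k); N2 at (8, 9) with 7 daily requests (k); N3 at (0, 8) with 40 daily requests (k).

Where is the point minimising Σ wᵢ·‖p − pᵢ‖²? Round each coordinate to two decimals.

The minimiser of Σwᵢ‖p−pᵢ‖² is the weighted centroid p* = (Σwᵢpᵢ)/(Σwᵢ).
Σwᵢ = 55.
Σwᵢxᵢ = 8·3 + 7·8 + 40·0 = 80.
Σwᵢyᵢ = 8·10 + 7·9 + 40·8 = 463.
x* = 80/55 = 1.45, y* = 463/55 = 8.42.

(1.45, 8.42)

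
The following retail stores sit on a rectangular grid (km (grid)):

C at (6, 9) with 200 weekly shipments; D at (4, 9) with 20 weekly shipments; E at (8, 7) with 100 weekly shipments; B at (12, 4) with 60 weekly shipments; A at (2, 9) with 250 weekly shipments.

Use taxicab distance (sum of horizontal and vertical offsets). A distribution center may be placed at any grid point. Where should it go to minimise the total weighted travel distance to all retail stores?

(6, 9)

Manhattan distance separates: Σwᵢ(|x−xᵢ|+|y−yᵢ|) = Σwᵢ|x−xᵢ| + Σwᵢ|y−yᵢ|, so x and y are optimised independently as 1-D weighted medians.
Total weight W = 630; half = 315.
x-coordinate, sorted with cumulative weight:
  x=2 (A, w=250) cum 250
  x=4 (D, w=20) cum 270
  x=6 (C, w=200) cum 470  ← median
  x=8 (E, w=100) cum 570
  x=12 (B, w=60) cum 630
⇒ x* = 6
y-coordinate, sorted with cumulative weight:
  y=4 (B, w=60) cum 60
  y=7 (E, w=100) cum 160
  y=9 (C, w=200) cum 360  ← median
  y=9 (D, w=20) cum 380
  y=9 (A, w=250) cum 630
⇒ y* = 9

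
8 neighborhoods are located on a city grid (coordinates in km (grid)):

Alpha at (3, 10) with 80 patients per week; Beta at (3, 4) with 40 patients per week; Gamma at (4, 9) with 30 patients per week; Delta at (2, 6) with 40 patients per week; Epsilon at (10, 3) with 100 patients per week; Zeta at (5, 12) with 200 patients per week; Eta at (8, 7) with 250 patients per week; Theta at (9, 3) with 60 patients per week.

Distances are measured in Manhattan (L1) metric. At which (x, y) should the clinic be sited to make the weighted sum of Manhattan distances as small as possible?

Manhattan distance separates: Σwᵢ(|x−xᵢ|+|y−yᵢ|) = Σwᵢ|x−xᵢ| + Σwᵢ|y−yᵢ|, so x and y are optimised independently as 1-D weighted medians.
Total weight W = 800; half = 400.
x-coordinate, sorted with cumulative weight:
  x=2 (Delta, w=40) cum 40
  x=3 (Alpha, w=80) cum 120
  x=3 (Beta, w=40) cum 160
  x=4 (Gamma, w=30) cum 190
  x=5 (Zeta, w=200) cum 390
  x=8 (Eta, w=250) cum 640  ← median
  x=9 (Theta, w=60) cum 700
  x=10 (Epsilon, w=100) cum 800
⇒ x* = 8
y-coordinate, sorted with cumulative weight:
  y=3 (Epsilon, w=100) cum 100
  y=3 (Theta, w=60) cum 160
  y=4 (Beta, w=40) cum 200
  y=6 (Delta, w=40) cum 240
  y=7 (Eta, w=250) cum 490  ← median
  y=9 (Gamma, w=30) cum 520
  y=10 (Alpha, w=80) cum 600
  y=12 (Zeta, w=200) cum 800
⇒ y* = 7

(8, 7)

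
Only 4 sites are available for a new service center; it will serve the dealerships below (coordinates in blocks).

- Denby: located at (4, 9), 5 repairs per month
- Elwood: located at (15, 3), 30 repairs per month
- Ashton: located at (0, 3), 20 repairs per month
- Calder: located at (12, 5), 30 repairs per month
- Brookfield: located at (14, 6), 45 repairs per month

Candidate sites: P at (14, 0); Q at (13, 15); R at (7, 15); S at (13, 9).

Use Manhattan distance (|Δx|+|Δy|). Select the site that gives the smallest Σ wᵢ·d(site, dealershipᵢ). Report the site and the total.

S, total 995 blocks

Total weighted distance at each candidate:
  P (14, 0): total = 1035
  Q (13, 15): total = 1775
  R (7, 15): total = 2195
  S (13, 9): total = 995
Minimum is at S with total 995 blocks.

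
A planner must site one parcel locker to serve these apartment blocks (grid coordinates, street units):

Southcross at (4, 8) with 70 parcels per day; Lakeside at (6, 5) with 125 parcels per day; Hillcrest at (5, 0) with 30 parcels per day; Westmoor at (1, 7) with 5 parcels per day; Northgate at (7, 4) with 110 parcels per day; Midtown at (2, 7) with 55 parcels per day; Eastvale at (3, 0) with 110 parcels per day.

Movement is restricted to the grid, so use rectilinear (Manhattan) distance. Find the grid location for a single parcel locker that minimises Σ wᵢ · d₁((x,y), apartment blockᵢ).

(5, 5)

Manhattan distance separates: Σwᵢ(|x−xᵢ|+|y−yᵢ|) = Σwᵢ|x−xᵢ| + Σwᵢ|y−yᵢ|, so x and y are optimised independently as 1-D weighted medians.
Total weight W = 505; half = 252.5.
x-coordinate, sorted with cumulative weight:
  x=1 (Westmoor, w=5) cum 5
  x=2 (Midtown, w=55) cum 60
  x=3 (Eastvale, w=110) cum 170
  x=4 (Southcross, w=70) cum 240
  x=5 (Hillcrest, w=30) cum 270  ← median
  x=6 (Lakeside, w=125) cum 395
  x=7 (Northgate, w=110) cum 505
⇒ x* = 5
y-coordinate, sorted with cumulative weight:
  y=0 (Hillcrest, w=30) cum 30
  y=0 (Eastvale, w=110) cum 140
  y=4 (Northgate, w=110) cum 250
  y=5 (Lakeside, w=125) cum 375  ← median
  y=7 (Westmoor, w=5) cum 380
  y=7 (Midtown, w=55) cum 435
  y=8 (Southcross, w=70) cum 505
⇒ y* = 5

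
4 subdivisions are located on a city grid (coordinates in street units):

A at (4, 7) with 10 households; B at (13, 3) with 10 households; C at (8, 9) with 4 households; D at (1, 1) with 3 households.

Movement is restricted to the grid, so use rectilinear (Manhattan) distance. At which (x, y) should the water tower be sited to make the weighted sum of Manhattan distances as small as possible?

(8, 7)

Manhattan distance separates: Σwᵢ(|x−xᵢ|+|y−yᵢ|) = Σwᵢ|x−xᵢ| + Σwᵢ|y−yᵢ|, so x and y are optimised independently as 1-D weighted medians.
Total weight W = 27; half = 13.5.
x-coordinate, sorted with cumulative weight:
  x=1 (D, w=3) cum 3
  x=4 (A, w=10) cum 13
  x=8 (C, w=4) cum 17  ← median
  x=13 (B, w=10) cum 27
⇒ x* = 8
y-coordinate, sorted with cumulative weight:
  y=1 (D, w=3) cum 3
  y=3 (B, w=10) cum 13
  y=7 (A, w=10) cum 23  ← median
  y=9 (C, w=4) cum 27
⇒ y* = 7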